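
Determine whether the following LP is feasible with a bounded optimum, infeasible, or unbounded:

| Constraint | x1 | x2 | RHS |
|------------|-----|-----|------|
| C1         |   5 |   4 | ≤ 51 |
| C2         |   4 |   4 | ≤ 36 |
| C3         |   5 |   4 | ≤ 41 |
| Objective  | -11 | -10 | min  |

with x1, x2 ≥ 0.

Feasible with a bounded optimal solution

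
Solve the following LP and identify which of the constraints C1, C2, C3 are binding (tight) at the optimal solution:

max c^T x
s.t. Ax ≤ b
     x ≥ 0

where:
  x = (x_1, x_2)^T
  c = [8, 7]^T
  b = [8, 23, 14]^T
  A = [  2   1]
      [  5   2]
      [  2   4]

At x_1 = 3, x_2 = 2, compute slack b - a·x for each constraint:
  C1: 8 − 8 = 0  (binding)
  C2: 23 − 19 = 4  (slack)
  C3: 14 − 14 = 0  (binding)

Optimal: x_1 = 3, x_2 = 2
Binding: C1, C3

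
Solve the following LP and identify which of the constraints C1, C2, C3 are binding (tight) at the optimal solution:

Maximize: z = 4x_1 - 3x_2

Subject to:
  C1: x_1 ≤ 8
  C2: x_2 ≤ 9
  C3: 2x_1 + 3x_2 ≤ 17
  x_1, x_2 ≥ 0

At x_1 = 8, x_2 = 0, compute slack b - a·x for each constraint:
  C1: 8 − 8 = 0  (binding)
  C2: 9 − 0 = 9  (slack)
  C3: 17 − 16 = 1  (slack)

Optimal: x_1 = 8, x_2 = 0
Binding: C1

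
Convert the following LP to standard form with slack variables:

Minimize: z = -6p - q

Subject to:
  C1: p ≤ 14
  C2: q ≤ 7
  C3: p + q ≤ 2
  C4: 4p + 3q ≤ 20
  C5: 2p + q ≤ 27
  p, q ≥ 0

min z = -6p - q

s.t.
  p + s1 = 14
  q + s2 = 7
  p + q + s3 = 2
  4p + 3q + s4 = 20
  2p + q + s5 = 27
  p, q, s1, s2, s3, s4, s5 ≥ 0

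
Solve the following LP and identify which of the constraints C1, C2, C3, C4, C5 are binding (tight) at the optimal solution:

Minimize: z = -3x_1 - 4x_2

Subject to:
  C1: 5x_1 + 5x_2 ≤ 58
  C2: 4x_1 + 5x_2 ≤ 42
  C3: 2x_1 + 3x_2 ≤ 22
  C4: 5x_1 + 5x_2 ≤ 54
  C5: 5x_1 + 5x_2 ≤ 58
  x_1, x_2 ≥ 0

At x_1 = 8, x_2 = 2, compute slack b - a·x for each constraint:
  C1: 58 − 50 = 8  (slack)
  C2: 42 − 42 = 0  (binding)
  C3: 22 − 22 = 0  (binding)
  C4: 54 − 50 = 4  (slack)
  C5: 58 − 50 = 8  (slack)

Optimal: x_1 = 8, x_2 = 2
Binding: C2, C3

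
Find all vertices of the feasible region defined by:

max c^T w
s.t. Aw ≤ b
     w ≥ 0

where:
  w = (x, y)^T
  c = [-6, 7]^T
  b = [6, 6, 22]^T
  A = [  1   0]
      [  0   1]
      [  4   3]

(0, 0), (5.5, 0), (1, 6), (0, 6)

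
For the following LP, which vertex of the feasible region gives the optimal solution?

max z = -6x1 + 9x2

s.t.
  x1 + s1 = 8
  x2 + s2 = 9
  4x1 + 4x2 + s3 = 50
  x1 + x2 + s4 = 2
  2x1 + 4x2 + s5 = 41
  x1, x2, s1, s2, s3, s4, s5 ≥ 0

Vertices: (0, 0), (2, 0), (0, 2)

Evaluate the objective at each vertex of the feasible region:
  z(0, 0) = 0
  z(2, 0) = -12
  z(0, 2) = 18  ←
The maximum is at x1 = 0, x2 = 2.

(0, 2)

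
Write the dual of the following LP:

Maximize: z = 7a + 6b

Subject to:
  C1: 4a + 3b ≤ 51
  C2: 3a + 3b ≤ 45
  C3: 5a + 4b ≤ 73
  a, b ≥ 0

Primal max cᵀx s.t. Ax ≤ b, x ≥ 0  →  Dual min bᵀy s.t. Aᵀy ≥ c, y ≥ 0.

Minimize: z = 51y1 + 45y2 + 73y3

Subject to:
  4y1 + 3y2 + 5y3 ≥ 7
  3y1 + 3y2 + 4y3 ≥ 6
  y1, y2, y3 ≥ 0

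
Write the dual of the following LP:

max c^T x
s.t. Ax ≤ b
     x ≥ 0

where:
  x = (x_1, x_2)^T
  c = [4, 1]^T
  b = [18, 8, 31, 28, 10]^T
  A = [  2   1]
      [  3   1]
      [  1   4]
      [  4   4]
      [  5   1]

Primal max cᵀx s.t. Ax ≤ b, x ≥ 0  →  Dual min bᵀy s.t. Aᵀy ≥ c, y ≥ 0.

Minimize: z = 18y1 + 8y2 + 31y3 + 28y4 + 10y5

Subject to:
  2y1 + 3y2 + y3 + 4y4 + 5y5 ≥ 4
  y1 + y2 + 4y3 + 4y4 + y5 ≥ 1
  y1, y2, y3, y4, y5 ≥ 0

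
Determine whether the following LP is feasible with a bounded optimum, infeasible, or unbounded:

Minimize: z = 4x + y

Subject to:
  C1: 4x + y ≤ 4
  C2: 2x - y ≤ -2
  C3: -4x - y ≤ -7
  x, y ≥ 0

Infeasible (no feasible solution exists)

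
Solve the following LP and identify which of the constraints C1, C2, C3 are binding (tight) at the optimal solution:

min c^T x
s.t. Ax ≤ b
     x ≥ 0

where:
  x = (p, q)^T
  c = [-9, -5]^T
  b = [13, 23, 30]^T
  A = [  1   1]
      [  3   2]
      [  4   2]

At p = 7, q = 1, compute slack b - a·x for each constraint:
  C1: 13 − 8 = 5  (slack)
  C2: 23 − 23 = 0  (binding)
  C3: 30 − 30 = 0  (binding)

Optimal: p = 7, q = 1
Binding: C2, C3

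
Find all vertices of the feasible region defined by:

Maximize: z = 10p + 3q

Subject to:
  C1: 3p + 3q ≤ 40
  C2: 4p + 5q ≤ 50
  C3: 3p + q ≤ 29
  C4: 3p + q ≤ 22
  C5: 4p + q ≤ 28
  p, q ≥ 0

(0, 0), (7, 0), (6, 4), (5.455, 5.636), (0, 10)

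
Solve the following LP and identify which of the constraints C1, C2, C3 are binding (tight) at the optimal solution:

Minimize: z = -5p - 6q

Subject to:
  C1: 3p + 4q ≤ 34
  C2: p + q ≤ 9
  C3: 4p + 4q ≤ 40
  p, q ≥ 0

At p = 2, q = 7, compute slack b - a·x for each constraint:
  C1: 34 − 34 = 0  (binding)
  C2: 9 − 9 = 0  (binding)
  C3: 40 − 36 = 4  (slack)

Optimal: p = 2, q = 7
Binding: C1, C2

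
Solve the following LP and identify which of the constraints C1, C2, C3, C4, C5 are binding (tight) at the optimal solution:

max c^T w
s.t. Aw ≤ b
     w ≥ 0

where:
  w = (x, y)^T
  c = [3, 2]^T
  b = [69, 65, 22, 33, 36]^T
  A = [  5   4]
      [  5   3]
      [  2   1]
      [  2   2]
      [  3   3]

At x = 10, y = 2, compute slack b - a·x for each constraint:
  C1: 69 − 58 = 11  (slack)
  C2: 65 − 56 = 9  (slack)
  C3: 22 − 22 = 0  (binding)
  C4: 33 − 24 = 9  (slack)
  C5: 36 − 36 = 0  (binding)

Optimal: x = 10, y = 2
Binding: C3, C5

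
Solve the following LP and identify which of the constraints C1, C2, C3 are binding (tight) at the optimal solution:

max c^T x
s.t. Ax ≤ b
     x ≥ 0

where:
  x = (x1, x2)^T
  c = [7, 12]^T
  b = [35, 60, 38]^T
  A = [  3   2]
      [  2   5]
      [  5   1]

At x1 = 5, x2 = 10, compute slack b - a·x for each constraint:
  C1: 35 − 35 = 0  (binding)
  C2: 60 − 60 = 0  (binding)
  C3: 38 − 35 = 3  (slack)

Optimal: x1 = 5, x2 = 10
Binding: C1, C2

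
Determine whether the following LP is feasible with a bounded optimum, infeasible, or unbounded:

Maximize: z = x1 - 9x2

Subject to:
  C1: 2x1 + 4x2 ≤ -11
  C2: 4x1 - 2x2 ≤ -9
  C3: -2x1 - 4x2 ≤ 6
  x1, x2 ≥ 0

Infeasible (no feasible solution exists)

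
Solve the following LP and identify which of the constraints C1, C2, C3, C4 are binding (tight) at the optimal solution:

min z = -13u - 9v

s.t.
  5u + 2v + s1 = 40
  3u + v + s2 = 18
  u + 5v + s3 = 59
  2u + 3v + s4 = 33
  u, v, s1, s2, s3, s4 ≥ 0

At u = 3, v = 9, compute slack b - a·x for each constraint:
  C1: 40 − 33 = 7  (slack)
  C2: 18 − 18 = 0  (binding)
  C3: 59 − 48 = 11  (slack)
  C4: 33 − 33 = 0  (binding)

Optimal: u = 3, v = 9
Binding: C2, C4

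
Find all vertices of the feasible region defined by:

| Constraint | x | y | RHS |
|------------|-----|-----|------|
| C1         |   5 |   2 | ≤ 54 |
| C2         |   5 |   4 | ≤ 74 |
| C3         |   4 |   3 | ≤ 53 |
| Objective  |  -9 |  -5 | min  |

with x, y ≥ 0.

(0, 0), (10.8, 0), (8, 7), (0, 17.67)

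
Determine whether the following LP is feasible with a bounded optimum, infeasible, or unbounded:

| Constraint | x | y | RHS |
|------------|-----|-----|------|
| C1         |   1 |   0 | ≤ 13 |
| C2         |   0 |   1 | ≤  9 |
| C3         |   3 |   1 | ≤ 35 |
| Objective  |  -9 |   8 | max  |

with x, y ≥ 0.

Feasible with a bounded optimal solution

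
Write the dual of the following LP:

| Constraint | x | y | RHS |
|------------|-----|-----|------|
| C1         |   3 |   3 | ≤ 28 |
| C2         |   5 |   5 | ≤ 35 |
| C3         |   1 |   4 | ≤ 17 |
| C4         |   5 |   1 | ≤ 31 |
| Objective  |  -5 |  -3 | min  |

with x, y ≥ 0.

Primal min cᵀx s.t. Ax ≤ b, x ≥ 0  →  Dual max −bᵀy s.t. Aᵀy ≥ −c, y ≥ 0.

Maximize: z = -28y1 - 35y2 - 17y3 - 31y4

Subject to:
  3y1 + 5y2 + y3 + 5y4 ≥ 5
  3y1 + 5y2 + 4y3 + y4 ≥ 3
  y1, y2, y3, y4 ≥ 0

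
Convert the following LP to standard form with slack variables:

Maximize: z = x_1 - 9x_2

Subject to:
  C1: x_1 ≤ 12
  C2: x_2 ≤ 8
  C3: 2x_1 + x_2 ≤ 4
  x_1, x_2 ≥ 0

max z = x_1 - 9x_2

s.t.
  x_1 + s1 = 12
  x_2 + s2 = 8
  2x_1 + x_2 + s3 = 4
  x_1, x_2, s1, s2, s3 ≥ 0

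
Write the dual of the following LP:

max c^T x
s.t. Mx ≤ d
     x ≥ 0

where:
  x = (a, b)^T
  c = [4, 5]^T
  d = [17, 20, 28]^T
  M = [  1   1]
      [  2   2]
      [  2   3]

Primal max cᵀx s.t. Ax ≤ b, x ≥ 0  →  Dual min bᵀy s.t. Aᵀy ≥ c, y ≥ 0.

Minimize: z = 17y1 + 20y2 + 28y3

Subject to:
  y1 + 2y2 + 2y3 ≥ 4
  y1 + 2y2 + 3y3 ≥ 5
  y1, y2, y3 ≥ 0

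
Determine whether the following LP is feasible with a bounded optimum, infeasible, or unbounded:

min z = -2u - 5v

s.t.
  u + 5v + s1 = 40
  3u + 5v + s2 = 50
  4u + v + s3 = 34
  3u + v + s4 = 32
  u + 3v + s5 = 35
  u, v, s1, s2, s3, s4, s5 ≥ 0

Feasible with a bounded optimal solution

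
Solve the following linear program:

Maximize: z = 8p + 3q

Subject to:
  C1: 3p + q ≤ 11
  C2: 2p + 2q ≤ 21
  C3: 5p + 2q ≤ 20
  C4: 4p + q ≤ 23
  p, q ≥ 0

Evaluate the objective at each vertex of the feasible region:
  z(0, 0) = 0
  z(3.667, 0) = 29.33
  z(2, 5) = 31  ←
  z(0, 10) = 30
The maximum is at p = 2, q = 5.

p = 2, q = 5, z = 31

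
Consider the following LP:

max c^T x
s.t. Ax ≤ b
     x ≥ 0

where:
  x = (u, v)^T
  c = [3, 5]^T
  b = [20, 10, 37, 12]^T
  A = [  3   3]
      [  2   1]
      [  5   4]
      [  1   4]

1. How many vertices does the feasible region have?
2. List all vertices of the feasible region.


1. 4
2. (0, 0), (5, 0), (4, 2), (0, 3)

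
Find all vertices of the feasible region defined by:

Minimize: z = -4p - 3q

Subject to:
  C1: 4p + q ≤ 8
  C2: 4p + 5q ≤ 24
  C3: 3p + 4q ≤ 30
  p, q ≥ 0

(0, 0), (2, 0), (1, 4), (0, 4.8)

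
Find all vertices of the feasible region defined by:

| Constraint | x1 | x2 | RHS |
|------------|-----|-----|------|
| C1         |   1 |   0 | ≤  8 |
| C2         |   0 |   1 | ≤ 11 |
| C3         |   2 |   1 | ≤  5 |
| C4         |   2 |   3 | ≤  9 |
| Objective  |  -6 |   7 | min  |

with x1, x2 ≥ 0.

(0, 0), (2.5, 0), (1.5, 2), (0, 3)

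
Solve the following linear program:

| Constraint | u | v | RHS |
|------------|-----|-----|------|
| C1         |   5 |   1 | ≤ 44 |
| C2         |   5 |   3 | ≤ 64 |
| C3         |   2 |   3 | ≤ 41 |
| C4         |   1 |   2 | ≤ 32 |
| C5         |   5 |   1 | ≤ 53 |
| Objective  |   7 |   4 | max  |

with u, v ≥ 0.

Evaluate the objective at each vertex of the feasible region:
  z(0, 0) = 0
  z(8.8, 0) = 61.6
  z(7, 9) = 85  ←
  z(0, 13.67) = 54.67
The maximum is at u = 7, v = 9.

u = 7, v = 9, z = 85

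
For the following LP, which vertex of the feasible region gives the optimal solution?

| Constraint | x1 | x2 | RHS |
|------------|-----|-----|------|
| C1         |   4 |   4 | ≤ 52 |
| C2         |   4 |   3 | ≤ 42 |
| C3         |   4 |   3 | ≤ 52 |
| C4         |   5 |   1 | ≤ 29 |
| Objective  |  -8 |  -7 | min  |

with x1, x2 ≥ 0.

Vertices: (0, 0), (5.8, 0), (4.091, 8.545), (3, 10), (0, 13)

Evaluate the objective at each vertex of the feasible region:
  z(0, 0) = 0
  z(5.8, 0) = -46.4
  z(4.091, 8.545) = -92.55
  z(3, 10) = -94  ←
  z(0, 13) = -91
The minimum is at x1 = 3, x2 = 10.

(3, 10)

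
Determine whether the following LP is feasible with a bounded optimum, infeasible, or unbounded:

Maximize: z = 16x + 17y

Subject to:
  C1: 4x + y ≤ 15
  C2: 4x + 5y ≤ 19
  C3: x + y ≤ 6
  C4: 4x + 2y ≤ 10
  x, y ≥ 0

Feasible with a bounded optimal solution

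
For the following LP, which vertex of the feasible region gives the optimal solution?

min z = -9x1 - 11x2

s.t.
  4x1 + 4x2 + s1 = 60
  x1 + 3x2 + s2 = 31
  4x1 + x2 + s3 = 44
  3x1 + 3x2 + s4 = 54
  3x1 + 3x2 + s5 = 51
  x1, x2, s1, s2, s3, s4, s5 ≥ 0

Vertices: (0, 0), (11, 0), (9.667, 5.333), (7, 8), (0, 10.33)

Evaluate the objective at each vertex of the feasible region:
  z(0, 0) = 0
  z(11, 0) = -99
  z(9.667, 5.333) = -145.7
  z(7, 8) = -151  ←
  z(0, 10.33) = -113.7
The minimum is at x1 = 7, x2 = 8.

(7, 8)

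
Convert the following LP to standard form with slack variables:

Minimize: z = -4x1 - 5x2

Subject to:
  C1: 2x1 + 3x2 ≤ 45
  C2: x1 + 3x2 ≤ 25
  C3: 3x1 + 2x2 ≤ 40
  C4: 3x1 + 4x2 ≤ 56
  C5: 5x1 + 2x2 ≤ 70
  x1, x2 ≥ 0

min z = -4x1 - 5x2

s.t.
  2x1 + 3x2 + s1 = 45
  x1 + 3x2 + s2 = 25
  3x1 + 2x2 + s3 = 40
  3x1 + 4x2 + s4 = 56
  5x1 + 2x2 + s5 = 70
  x1, x2, s1, s2, s3, s4, s5 ≥ 0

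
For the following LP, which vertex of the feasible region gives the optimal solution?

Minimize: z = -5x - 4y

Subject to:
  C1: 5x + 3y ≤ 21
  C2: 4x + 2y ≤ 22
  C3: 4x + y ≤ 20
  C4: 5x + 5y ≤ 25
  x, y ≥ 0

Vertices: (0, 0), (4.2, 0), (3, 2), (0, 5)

Evaluate the objective at each vertex of the feasible region:
  z(0, 0) = 0
  z(4.2, 0) = -21
  z(3, 2) = -23  ←
  z(0, 5) = -20
The minimum is at x = 3, y = 2.

(3, 2)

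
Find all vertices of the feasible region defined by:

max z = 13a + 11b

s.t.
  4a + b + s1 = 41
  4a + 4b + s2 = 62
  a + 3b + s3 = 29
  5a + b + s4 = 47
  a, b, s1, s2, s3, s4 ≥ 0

(0, 0), (9.4, 0), (8, 7), (0, 9.667)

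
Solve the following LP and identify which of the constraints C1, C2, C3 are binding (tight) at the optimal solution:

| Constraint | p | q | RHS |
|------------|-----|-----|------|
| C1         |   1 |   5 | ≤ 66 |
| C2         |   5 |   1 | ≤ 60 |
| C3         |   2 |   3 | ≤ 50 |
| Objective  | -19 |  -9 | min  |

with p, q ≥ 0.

At p = 10, q = 10, compute slack b - a·x for each constraint:
  C1: 66 − 60 = 6  (slack)
  C2: 60 − 60 = 0  (binding)
  C3: 50 − 50 = 0  (binding)

Optimal: p = 10, q = 10
Binding: C2, C3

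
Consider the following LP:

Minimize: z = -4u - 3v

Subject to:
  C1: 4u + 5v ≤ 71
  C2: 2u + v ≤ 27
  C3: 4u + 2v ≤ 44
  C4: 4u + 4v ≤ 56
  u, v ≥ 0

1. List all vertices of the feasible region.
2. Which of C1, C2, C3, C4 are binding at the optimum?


1. (0, 0), (11, 0), (8, 6), (0, 14)
2. C3, C4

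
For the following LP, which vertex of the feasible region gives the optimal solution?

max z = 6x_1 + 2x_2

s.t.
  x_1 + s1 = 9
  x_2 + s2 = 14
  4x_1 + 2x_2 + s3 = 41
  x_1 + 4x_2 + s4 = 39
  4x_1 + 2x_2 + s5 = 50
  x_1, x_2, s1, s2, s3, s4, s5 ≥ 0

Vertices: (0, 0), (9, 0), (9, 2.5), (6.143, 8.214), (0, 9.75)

Evaluate the objective at each vertex of the feasible region:
  z(0, 0) = 0
  z(9, 0) = 54
  z(9, 2.5) = 59  ←
  z(6.143, 8.214) = 53.29
  z(0, 9.75) = 19.5
The maximum is at x_1 = 9, x_2 = 2.5.

(9, 2.5)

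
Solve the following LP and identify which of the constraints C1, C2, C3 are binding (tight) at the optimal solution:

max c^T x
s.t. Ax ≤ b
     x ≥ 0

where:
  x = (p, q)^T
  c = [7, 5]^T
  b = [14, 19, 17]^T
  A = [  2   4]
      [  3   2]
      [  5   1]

At p = 3, q = 2, compute slack b - a·x for each constraint:
  C1: 14 − 14 = 0  (binding)
  C2: 19 − 13 = 6  (slack)
  C3: 17 − 17 = 0  (binding)

Optimal: p = 3, q = 2
Binding: C1, C3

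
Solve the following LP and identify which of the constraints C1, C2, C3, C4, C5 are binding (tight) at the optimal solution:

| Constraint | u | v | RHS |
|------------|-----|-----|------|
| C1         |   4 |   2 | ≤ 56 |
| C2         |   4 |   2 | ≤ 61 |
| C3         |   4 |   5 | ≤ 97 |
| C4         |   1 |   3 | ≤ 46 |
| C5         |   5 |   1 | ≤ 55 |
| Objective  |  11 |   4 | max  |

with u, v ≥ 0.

At u = 9, v = 10, compute slack b - a·x for each constraint:
  C1: 56 − 56 = 0  (binding)
  C2: 61 − 56 = 5  (slack)
  C3: 97 − 86 = 11  (slack)
  C4: 46 − 39 = 7  (slack)
  C5: 55 − 55 = 0  (binding)

Optimal: u = 9, v = 10
Binding: C1, C5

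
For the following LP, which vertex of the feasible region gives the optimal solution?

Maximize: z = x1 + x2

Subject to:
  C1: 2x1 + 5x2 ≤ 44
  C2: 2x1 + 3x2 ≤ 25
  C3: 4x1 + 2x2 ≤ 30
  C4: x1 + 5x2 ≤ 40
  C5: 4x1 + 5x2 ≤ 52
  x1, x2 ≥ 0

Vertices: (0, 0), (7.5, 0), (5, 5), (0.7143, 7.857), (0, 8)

Evaluate the objective at each vertex of the feasible region:
  z(0, 0) = 0
  z(7.5, 0) = 7.5
  z(5, 5) = 10  ←
  z(0.7143, 7.857) = 8.571
  z(0, 8) = 8
The maximum is at x1 = 5, x2 = 5.

(5, 5)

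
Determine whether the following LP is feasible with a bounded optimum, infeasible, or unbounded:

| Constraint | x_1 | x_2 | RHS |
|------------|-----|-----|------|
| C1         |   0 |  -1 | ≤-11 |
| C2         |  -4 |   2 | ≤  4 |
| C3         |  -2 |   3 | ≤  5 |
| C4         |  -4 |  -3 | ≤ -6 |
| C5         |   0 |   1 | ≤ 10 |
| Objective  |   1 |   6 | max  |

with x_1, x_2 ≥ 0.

Infeasible (no feasible solution exists)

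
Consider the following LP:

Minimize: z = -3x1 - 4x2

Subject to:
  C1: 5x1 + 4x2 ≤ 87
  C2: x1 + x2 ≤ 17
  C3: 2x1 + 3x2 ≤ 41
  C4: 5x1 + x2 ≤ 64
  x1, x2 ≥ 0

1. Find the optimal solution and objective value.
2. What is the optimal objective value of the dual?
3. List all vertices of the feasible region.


1. x1 = 10, x2 = 7, z = -58
2. -58
3. (0, 0), (12.8, 0), (11.75, 5.25), (10, 7), (0, 13.67)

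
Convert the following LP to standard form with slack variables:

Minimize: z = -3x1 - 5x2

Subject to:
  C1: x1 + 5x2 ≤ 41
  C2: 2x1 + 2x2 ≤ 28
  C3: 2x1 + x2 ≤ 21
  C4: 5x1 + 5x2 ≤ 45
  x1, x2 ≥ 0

min z = -3x1 - 5x2

s.t.
  x1 + 5x2 + s1 = 41
  2x1 + 2x2 + s2 = 28
  2x1 + x2 + s3 = 21
  5x1 + 5x2 + s4 = 45
  x1, x2, s1, s2, s3, s4 ≥ 0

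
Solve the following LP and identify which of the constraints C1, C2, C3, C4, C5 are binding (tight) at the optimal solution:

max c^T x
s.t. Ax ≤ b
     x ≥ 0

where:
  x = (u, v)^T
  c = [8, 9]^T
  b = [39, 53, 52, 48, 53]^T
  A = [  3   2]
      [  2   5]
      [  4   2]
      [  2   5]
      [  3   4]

At u = 9, v = 6, compute slack b - a·x for each constraint:
  C1: 39 − 39 = 0  (binding)
  C2: 53 − 48 = 5  (slack)
  C3: 52 − 48 = 4  (slack)
  C4: 48 − 48 = 0  (binding)
  C5: 53 − 51 = 2  (slack)

Optimal: u = 9, v = 6
Binding: C1, C4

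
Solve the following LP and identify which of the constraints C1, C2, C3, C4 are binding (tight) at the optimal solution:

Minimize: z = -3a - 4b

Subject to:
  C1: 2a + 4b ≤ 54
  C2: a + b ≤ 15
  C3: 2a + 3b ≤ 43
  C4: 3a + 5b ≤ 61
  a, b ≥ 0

At a = 7, b = 8, compute slack b - a·x for each constraint:
  C1: 54 − 46 = 8  (slack)
  C2: 15 − 15 = 0  (binding)
  C3: 43 − 38 = 5  (slack)
  C4: 61 − 61 = 0  (binding)

Optimal: a = 7, b = 8
Binding: C2, C4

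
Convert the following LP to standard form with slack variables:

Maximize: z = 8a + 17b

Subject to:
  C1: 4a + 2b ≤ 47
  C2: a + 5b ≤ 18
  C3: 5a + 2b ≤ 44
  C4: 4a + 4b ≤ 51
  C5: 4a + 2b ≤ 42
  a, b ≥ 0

max z = 8a + 17b

s.t.
  4a + 2b + s1 = 47
  a + 5b + s2 = 18
  5a + 2b + s3 = 44
  4a + 4b + s4 = 51
  4a + 2b + s5 = 42
  a, b, s1, s2, s3, s4, s5 ≥ 0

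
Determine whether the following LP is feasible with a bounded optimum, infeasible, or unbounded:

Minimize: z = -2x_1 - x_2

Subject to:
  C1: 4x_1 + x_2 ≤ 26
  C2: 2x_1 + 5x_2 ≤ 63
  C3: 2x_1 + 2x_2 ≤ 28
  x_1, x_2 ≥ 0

Feasible with a bounded optimal solution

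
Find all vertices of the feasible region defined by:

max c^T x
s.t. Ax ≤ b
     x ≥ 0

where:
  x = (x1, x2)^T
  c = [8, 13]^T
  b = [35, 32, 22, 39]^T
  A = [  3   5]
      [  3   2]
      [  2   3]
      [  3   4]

(0, 0), (10.67, 0), (10.4, 0.4), (5, 4), (0, 7)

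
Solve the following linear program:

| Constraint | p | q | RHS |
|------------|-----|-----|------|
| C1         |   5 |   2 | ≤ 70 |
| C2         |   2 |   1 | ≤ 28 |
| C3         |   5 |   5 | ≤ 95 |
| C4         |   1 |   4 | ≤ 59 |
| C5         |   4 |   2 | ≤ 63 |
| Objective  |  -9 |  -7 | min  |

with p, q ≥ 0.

Evaluate the objective at each vertex of the feasible region:
  z(0, 0) = 0
  z(14, 0) = -126
  z(9, 10) = -151  ←
  z(5.667, 13.33) = -144.3
  z(0, 14.75) = -103.2
The minimum is at p = 9, q = 10.

p = 9, q = 10, z = -151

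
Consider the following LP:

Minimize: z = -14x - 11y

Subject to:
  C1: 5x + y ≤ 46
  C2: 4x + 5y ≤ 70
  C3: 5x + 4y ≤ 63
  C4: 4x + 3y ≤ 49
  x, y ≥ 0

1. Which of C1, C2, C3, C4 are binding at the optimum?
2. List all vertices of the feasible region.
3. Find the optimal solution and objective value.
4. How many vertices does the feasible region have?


1. C3, C4
2. (0, 0), (9.2, 0), (8.091, 5.545), (7, 7), (3.889, 10.89), (0, 14)
3. x = 7, y = 7, z = -175
4. 6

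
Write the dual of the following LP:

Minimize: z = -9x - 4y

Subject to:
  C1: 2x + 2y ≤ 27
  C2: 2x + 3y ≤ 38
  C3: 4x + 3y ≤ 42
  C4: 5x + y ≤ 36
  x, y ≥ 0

Primal min cᵀx s.t. Ax ≤ b, x ≥ 0  →  Dual max −bᵀy s.t. Aᵀy ≥ −c, y ≥ 0.

Maximize: z = -27y1 - 38y2 - 42y3 - 36y4

Subject to:
  2y1 + 2y2 + 4y3 + 5y4 ≥ 9
  2y1 + 3y2 + 3y3 + y4 ≥ 4
  y1, y2, y3, y4 ≥ 0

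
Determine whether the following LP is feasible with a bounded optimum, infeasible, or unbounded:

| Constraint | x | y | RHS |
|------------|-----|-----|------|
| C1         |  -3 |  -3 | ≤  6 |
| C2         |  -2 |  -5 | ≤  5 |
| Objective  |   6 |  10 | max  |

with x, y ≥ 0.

Unbounded (objective can increase without bound)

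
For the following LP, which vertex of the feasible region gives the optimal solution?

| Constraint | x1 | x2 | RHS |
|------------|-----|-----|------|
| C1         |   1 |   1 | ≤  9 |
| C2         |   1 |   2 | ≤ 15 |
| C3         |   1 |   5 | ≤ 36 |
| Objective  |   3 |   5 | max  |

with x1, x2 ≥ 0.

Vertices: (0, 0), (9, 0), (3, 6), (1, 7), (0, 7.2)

Evaluate the objective at each vertex of the feasible region:
  z(0, 0) = 0
  z(9, 0) = 27
  z(3, 6) = 39  ←
  z(1, 7) = 38
  z(0, 7.2) = 36
The maximum is at x1 = 3, x2 = 6.

(3, 6)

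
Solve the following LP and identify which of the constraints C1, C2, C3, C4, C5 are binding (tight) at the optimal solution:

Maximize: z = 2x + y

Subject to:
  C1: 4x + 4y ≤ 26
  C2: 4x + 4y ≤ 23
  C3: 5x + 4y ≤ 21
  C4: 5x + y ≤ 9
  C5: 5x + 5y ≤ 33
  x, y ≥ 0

At x = 1, y = 4, compute slack b - a·x for each constraint:
  C1: 26 − 20 = 6  (slack)
  C2: 23 − 20 = 3  (slack)
  C3: 21 − 21 = 0  (binding)
  C4: 9 − 9 = 0  (binding)
  C5: 33 − 25 = 8  (slack)

Optimal: x = 1, y = 4
Binding: C3, C4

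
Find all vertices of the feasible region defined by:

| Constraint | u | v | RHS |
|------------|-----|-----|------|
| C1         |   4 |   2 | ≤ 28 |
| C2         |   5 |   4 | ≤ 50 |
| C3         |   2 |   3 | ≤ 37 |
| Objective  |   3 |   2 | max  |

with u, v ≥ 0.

(0, 0), (7, 0), (2, 10), (0.2857, 12.14), (0, 12.33)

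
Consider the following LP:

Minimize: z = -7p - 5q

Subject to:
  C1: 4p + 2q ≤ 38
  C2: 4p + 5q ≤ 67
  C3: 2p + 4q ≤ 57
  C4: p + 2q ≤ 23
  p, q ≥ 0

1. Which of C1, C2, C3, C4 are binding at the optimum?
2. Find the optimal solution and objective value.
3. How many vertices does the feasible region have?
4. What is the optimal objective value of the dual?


1. C1, C4
2. p = 5, q = 9, z = -80
3. 4
4. -80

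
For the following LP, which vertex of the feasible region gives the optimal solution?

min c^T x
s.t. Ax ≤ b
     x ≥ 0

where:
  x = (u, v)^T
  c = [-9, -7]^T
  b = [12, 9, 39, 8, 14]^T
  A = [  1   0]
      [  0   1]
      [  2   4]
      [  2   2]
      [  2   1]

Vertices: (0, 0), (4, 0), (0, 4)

Evaluate the objective at each vertex of the feasible region:
  z(0, 0) = 0
  z(4, 0) = -36  ←
  z(0, 4) = -28
The minimum is at u = 4, v = 0.

(4, 0)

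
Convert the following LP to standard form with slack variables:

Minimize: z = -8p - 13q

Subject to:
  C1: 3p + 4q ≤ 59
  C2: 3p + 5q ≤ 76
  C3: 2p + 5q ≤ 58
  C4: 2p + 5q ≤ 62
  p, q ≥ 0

min z = -8p - 13q

s.t.
  3p + 4q + s1 = 59
  3p + 5q + s2 = 76
  2p + 5q + s3 = 58
  2p + 5q + s4 = 62
  p, q, s1, s2, s3, s4 ≥ 0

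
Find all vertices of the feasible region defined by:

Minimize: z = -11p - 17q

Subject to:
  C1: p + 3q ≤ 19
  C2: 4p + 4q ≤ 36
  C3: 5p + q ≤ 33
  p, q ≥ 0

(0, 0), (6.6, 0), (6, 3), (4, 5), (0, 6.333)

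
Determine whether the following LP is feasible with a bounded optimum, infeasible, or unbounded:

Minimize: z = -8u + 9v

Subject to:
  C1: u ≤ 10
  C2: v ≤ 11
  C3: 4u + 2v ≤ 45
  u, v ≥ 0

Feasible with a bounded optimal solution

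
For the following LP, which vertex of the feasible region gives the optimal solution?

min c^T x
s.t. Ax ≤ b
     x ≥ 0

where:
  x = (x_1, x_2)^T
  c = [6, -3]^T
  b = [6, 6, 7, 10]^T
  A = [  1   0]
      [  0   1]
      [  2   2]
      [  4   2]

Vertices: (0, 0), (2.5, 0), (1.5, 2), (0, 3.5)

Evaluate the objective at each vertex of the feasible region:
  z(0, 0) = 0
  z(2.5, 0) = 15
  z(1.5, 2) = 3
  z(0, 3.5) = -10.5  ←
The minimum is at x_1 = 0, x_2 = 3.5.

(0, 3.5)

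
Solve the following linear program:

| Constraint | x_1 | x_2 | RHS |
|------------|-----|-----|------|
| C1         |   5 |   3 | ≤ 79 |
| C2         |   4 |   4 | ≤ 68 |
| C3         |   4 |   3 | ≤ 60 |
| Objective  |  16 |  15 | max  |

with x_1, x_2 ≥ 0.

Evaluate the objective at each vertex of the feasible region:
  z(0, 0) = 0
  z(15, 0) = 240
  z(9, 8) = 264  ←
  z(0, 17) = 255
The maximum is at x_1 = 9, x_2 = 8.

x_1 = 9, x_2 = 8, z = 264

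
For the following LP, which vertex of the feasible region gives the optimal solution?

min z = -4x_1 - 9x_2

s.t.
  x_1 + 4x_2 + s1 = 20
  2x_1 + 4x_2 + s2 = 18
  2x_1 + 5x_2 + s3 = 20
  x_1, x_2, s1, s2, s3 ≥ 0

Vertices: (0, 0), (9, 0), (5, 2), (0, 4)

Evaluate the objective at each vertex of the feasible region:
  z(0, 0) = 0
  z(9, 0) = -36
  z(5, 2) = -38  ←
  z(0, 4) = -36
The minimum is at x_1 = 5, x_2 = 2.

(5, 2)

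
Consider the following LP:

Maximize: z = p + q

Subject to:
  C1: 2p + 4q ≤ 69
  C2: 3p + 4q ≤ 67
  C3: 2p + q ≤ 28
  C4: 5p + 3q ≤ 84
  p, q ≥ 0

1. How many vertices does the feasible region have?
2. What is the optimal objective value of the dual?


1. 4
2. 19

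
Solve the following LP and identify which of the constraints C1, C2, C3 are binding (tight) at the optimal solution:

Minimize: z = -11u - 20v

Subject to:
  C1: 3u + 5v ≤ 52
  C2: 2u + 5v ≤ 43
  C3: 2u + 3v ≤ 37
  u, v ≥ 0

At u = 9, v = 5, compute slack b - a·x for each constraint:
  C1: 52 − 52 = 0  (binding)
  C2: 43 − 43 = 0  (binding)
  C3: 37 − 33 = 4  (slack)

Optimal: u = 9, v = 5
Binding: C1, C2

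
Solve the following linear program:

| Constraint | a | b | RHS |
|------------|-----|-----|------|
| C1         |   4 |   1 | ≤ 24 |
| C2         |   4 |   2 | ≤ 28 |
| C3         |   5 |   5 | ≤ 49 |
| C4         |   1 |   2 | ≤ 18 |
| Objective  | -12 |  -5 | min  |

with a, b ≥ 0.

Evaluate the objective at each vertex of the feasible region:
  z(0, 0) = 0
  z(6, 0) = -72
  z(5, 4) = -80  ←
  z(4.2, 5.6) = -78.4
  z(1.6, 8.2) = -60.2
  z(0, 9) = -45
The minimum is at a = 5, b = 4.

a = 5, b = 4, z = -80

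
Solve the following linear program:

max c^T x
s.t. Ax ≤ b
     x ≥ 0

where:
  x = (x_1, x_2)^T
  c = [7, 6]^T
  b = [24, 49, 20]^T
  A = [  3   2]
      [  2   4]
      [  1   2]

Evaluate the objective at each vertex of the feasible region:
  z(0, 0) = 0
  z(8, 0) = 56
  z(2, 9) = 68  ←
  z(0, 10) = 60
The maximum is at x_1 = 2, x_2 = 9.

x_1 = 2, x_2 = 9, z = 68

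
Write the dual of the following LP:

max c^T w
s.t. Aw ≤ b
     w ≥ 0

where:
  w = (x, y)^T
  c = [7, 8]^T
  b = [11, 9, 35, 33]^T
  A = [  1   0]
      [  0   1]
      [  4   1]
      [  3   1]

Primal max cᵀx s.t. Ax ≤ b, x ≥ 0  →  Dual min bᵀy s.t. Aᵀy ≥ c, y ≥ 0.

Minimize: z = 11y1 + 9y2 + 35y3 + 33y4

Subject to:
  y1 + 4y3 + 3y4 ≥ 7
  y2 + y3 + y4 ≥ 8
  y1, y2, y3, y4 ≥ 0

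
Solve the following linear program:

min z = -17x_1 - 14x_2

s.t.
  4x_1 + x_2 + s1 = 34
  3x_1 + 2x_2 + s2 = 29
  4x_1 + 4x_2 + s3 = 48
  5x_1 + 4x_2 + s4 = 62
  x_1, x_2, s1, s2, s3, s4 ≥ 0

Evaluate the objective at each vertex of the feasible region:
  z(0, 0) = 0
  z(8.5, 0) = -144.5
  z(7.8, 2.8) = -171.8
  z(5, 7) = -183  ←
  z(0, 12) = -168
The minimum is at x_1 = 5, x_2 = 7.

x_1 = 5, x_2 = 7, z = -183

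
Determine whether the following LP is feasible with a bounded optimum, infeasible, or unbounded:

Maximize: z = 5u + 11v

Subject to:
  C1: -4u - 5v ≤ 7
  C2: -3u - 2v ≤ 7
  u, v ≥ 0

Unbounded (objective can increase without bound)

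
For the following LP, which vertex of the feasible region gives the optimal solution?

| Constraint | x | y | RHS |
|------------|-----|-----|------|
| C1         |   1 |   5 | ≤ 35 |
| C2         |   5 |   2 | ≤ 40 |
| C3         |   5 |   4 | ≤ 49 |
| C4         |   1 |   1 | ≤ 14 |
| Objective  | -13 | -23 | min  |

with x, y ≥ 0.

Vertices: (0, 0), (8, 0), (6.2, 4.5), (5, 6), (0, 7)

Evaluate the objective at each vertex of the feasible region:
  z(0, 0) = 0
  z(8, 0) = -104
  z(6.2, 4.5) = -184.1
  z(5, 6) = -203  ←
  z(0, 7) = -161
The minimum is at x = 5, y = 6.

(5, 6)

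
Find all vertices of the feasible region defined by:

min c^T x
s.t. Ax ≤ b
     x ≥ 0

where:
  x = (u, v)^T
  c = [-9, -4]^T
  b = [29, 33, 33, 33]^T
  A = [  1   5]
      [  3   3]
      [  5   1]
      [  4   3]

(0, 0), (6.6, 0), (6, 3), (4.588, 4.882), (0, 5.8)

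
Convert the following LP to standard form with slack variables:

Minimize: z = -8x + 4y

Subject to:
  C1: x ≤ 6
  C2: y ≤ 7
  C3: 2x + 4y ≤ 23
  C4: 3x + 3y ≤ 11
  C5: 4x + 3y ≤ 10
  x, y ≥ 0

min z = -8x + 4y

s.t.
  x + s1 = 6
  y + s2 = 7
  2x + 4y + s3 = 23
  3x + 3y + s4 = 11
  4x + 3y + s5 = 10
  x, y, s1, s2, s3, s4, s5 ≥ 0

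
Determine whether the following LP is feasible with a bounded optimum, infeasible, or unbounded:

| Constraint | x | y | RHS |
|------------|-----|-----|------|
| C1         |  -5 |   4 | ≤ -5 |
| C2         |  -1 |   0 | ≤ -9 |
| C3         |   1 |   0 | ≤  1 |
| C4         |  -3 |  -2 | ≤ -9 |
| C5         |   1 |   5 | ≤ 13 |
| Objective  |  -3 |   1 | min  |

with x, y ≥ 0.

Infeasible (no feasible solution exists)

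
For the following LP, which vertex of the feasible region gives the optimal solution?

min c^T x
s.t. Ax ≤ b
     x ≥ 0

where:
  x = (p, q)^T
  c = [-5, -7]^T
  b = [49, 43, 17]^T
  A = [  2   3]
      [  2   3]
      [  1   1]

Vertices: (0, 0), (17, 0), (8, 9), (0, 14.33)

Evaluate the objective at each vertex of the feasible region:
  z(0, 0) = 0
  z(17, 0) = -85
  z(8, 9) = -103  ←
  z(0, 14.33) = -100.3
The minimum is at p = 8, q = 9.

(8, 9)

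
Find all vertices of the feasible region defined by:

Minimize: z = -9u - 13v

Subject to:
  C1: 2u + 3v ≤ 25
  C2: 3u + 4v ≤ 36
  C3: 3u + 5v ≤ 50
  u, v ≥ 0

(0, 0), (12, 0), (8, 3), (0, 8.333)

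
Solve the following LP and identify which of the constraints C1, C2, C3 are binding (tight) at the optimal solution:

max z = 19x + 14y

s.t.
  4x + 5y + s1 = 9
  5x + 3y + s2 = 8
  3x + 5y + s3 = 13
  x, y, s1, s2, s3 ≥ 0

At x = 1, y = 1, compute slack b - a·x for each constraint:
  C1: 9 − 9 = 0  (binding)
  C2: 8 − 8 = 0  (binding)
  C3: 13 − 8 = 5  (slack)

Optimal: x = 1, y = 1
Binding: C1, C2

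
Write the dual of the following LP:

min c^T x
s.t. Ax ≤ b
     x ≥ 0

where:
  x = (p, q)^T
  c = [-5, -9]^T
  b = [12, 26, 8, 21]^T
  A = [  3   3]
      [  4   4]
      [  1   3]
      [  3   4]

Primal min cᵀx s.t. Ax ≤ b, x ≥ 0  →  Dual max −bᵀy s.t. Aᵀy ≥ −c, y ≥ 0.

Maximize: z = -12y1 - 26y2 - 8y3 - 21y4

Subject to:
  3y1 + 4y2 + y3 + 3y4 ≥ 5
  3y1 + 4y2 + 3y3 + 4y4 ≥ 9
  y1, y2, y3, y4 ≥ 0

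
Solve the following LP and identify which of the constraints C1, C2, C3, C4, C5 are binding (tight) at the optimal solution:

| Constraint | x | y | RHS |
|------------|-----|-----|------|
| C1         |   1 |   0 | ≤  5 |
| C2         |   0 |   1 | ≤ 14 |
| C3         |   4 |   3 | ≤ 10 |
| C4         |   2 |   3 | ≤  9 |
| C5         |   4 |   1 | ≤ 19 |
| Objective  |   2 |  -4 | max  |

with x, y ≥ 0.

At x = 2.5, y = 0, compute slack b - a·x for each constraint:
  C1: 5 − 2.5 = 2.5  (slack)
  C2: 14 − 0 = 14  (slack)
  C3: 10 − 10 = 0  (binding)
  C4: 9 − 5 = 4  (slack)
  C5: 19 − 10 = 9  (slack)

Optimal: x = 2.5, y = 0
Binding: C3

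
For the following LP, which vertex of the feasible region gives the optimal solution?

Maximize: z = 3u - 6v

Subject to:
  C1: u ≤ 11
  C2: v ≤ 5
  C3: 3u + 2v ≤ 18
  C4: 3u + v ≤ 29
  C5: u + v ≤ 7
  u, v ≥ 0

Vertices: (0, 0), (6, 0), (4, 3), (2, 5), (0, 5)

Evaluate the objective at each vertex of the feasible region:
  z(0, 0) = 0
  z(6, 0) = 18  ←
  z(4, 3) = -6
  z(2, 5) = -24
  z(0, 5) = -30
The maximum is at u = 6, v = 0.

(6, 0)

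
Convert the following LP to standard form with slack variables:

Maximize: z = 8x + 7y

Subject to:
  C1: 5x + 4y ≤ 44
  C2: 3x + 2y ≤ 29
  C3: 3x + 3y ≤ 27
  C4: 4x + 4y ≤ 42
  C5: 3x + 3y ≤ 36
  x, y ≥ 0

max z = 8x + 7y

s.t.
  5x + 4y + s1 = 44
  3x + 2y + s2 = 29
  3x + 3y + s3 = 27
  4x + 4y + s4 = 42
  3x + 3y + s5 = 36
  x, y, s1, s2, s3, s4, s5 ≥ 0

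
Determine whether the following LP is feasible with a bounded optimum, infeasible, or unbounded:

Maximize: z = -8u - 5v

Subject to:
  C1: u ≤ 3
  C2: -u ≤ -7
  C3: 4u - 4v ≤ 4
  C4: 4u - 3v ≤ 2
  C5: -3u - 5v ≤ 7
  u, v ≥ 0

Infeasible (no feasible solution exists)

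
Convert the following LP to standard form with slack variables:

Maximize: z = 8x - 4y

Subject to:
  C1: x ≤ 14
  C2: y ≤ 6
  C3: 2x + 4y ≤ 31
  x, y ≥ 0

max z = 8x - 4y

s.t.
  x + s1 = 14
  y + s2 = 6
  2x + 4y + s3 = 31
  x, y, s1, s2, s3 ≥ 0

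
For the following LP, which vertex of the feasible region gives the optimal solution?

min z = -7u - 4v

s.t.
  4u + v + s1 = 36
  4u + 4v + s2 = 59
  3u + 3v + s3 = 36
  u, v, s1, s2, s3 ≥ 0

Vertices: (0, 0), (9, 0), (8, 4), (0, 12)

Evaluate the objective at each vertex of the feasible region:
  z(0, 0) = 0
  z(9, 0) = -63
  z(8, 4) = -72  ←
  z(0, 12) = -48
The minimum is at u = 8, v = 4.

(8, 4)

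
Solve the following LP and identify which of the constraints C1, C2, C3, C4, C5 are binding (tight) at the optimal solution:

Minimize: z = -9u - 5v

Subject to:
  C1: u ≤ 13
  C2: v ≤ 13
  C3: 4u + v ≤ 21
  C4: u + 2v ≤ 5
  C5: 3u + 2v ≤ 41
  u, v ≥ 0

At u = 5, v = 0, compute slack b - a·x for each constraint:
  C1: 13 − 5 = 8  (slack)
  C2: 13 − 0 = 13  (slack)
  C3: 21 − 20 = 1  (slack)
  C4: 5 − 5 = 0  (binding)
  C5: 41 − 15 = 26  (slack)

Optimal: u = 5, v = 0
Binding: C4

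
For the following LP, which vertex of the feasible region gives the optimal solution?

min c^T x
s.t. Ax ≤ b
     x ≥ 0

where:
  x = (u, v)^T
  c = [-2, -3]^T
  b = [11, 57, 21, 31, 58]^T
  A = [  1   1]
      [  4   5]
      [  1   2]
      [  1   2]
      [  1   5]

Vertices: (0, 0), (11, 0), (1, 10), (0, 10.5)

Evaluate the objective at each vertex of the feasible region:
  z(0, 0) = 0
  z(11, 0) = -22
  z(1, 10) = -32  ←
  z(0, 10.5) = -31.5
The minimum is at u = 1, v = 10.

(1, 10)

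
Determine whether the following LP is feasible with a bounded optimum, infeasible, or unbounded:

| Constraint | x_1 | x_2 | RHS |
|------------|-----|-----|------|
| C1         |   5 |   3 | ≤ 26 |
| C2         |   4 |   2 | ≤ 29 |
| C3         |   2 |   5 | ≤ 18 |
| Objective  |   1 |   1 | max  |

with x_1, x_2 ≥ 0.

Feasible with a bounded optimal solution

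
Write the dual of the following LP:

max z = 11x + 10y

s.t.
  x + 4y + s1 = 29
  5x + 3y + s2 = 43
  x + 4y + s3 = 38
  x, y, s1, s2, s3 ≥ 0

Primal max cᵀx s.t. Ax ≤ b, x ≥ 0  →  Dual min bᵀy s.t. Aᵀy ≥ c, y ≥ 0.

Minimize: z = 29y1 + 43y2 + 38y3

Subject to:
  y1 + 5y2 + y3 ≥ 11
  4y1 + 3y2 + 4y3 ≥ 10
  y1, y2, y3 ≥ 0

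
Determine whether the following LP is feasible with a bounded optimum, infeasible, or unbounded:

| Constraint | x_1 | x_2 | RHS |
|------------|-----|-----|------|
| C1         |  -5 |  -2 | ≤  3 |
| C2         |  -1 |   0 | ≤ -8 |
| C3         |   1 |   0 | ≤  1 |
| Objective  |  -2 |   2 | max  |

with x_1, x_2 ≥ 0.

Infeasible (no feasible solution exists)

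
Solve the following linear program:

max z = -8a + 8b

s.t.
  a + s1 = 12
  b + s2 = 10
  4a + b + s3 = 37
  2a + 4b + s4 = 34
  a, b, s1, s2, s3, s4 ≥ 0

Evaluate the objective at each vertex of the feasible region:
  z(0, 0) = 0
  z(9.25, 0) = -74
  z(8.143, 4.429) = -29.71
  z(0, 8.5) = 68  ←
The maximum is at a = 0, b = 8.5.

a = 0, b = 8.5, z = 68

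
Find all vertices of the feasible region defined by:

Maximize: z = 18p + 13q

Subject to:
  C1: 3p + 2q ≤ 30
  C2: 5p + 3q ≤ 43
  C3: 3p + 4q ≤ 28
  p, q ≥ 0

(0, 0), (8.6, 0), (8, 1), (0, 7)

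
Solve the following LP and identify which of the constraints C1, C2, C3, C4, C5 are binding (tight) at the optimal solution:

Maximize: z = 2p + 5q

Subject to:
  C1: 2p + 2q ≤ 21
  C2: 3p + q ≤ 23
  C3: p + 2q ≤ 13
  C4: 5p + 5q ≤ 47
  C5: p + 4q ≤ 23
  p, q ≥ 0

At p = 3, q = 5, compute slack b - a·x for each constraint:
  C1: 21 − 16 = 5  (slack)
  C2: 23 − 14 = 9  (slack)
  C3: 13 − 13 = 0  (binding)
  C4: 47 − 40 = 7  (slack)
  C5: 23 − 23 = 0  (binding)

Optimal: p = 3, q = 5
Binding: C3, C5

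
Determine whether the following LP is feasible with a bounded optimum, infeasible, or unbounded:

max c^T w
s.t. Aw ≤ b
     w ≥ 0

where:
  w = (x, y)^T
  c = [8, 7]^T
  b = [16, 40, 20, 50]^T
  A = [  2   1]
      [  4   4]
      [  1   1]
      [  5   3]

Feasible with a bounded optimal solution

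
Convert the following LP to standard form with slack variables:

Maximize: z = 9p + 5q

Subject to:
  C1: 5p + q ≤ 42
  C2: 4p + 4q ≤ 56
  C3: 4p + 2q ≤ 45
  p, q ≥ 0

max z = 9p + 5q

s.t.
  5p + q + s1 = 42
  4p + 4q + s2 = 56
  4p + 2q + s3 = 45
  p, q, s1, s2, s3 ≥ 0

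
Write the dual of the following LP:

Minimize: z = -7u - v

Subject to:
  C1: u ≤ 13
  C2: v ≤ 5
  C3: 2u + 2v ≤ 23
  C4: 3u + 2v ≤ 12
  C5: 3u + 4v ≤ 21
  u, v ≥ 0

Primal min cᵀx s.t. Ax ≤ b, x ≥ 0  →  Dual max −bᵀy s.t. Aᵀy ≥ −c, y ≥ 0.

Maximize: z = -13y1 - 5y2 - 23y3 - 12y4 - 21y5

Subject to:
  y1 + 2y3 + 3y4 + 3y5 ≥ 7
  y2 + 2y3 + 2y4 + 4y5 ≥ 1
  y1, y2, y3, y4, y5 ≥ 0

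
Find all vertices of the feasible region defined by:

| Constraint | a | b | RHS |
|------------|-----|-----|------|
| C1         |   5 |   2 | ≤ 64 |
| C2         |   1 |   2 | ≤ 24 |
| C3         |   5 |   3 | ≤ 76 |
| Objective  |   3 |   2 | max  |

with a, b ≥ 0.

(0, 0), (12.8, 0), (10, 7), (0, 12)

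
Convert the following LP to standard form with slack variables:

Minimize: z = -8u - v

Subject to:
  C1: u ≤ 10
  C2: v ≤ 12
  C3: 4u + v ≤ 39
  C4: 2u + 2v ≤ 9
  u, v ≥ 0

min z = -8u - v

s.t.
  u + s1 = 10
  v + s2 = 12
  4u + v + s3 = 39
  2u + 2v + s4 = 9
  u, v, s1, s2, s3, s4 ≥ 0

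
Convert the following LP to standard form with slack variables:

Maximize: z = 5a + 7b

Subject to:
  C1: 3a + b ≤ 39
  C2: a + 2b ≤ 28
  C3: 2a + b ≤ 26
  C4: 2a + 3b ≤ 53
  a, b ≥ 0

max z = 5a + 7b

s.t.
  3a + b + s1 = 39
  a + 2b + s2 = 28
  2a + b + s3 = 26
  2a + 3b + s4 = 53
  a, b, s1, s2, s3, s4 ≥ 0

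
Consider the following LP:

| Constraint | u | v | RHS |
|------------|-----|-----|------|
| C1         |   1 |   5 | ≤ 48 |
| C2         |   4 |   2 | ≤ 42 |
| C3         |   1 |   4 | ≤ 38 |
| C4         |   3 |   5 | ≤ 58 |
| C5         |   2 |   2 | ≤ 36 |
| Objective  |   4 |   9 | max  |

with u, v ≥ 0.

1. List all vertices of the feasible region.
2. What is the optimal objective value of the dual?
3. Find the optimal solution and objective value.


1. (0, 0), (10.5, 0), (6.714, 7.571), (6, 8), (0, 9.5)
2. 96
3. u = 6, v = 8, z = 96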